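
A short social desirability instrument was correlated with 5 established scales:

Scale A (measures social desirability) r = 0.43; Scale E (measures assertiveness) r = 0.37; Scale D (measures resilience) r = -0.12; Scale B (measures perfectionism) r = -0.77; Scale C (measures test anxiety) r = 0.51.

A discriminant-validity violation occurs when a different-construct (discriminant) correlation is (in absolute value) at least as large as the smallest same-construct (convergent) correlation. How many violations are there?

2

Convergent (same construct = social desirability): Scale A.
Smallest convergent = 0.43. Discriminant |r|: 0.37, 0.12, 0.77, 0.51; count ≥ 0.43 → 2.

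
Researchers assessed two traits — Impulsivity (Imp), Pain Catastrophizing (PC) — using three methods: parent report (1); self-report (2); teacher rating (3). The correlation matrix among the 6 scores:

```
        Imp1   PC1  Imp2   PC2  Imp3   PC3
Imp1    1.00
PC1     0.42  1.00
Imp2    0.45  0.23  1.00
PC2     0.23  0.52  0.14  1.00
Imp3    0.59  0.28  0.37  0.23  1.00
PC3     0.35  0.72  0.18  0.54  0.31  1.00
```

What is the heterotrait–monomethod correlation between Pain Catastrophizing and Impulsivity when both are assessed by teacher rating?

0.31

Different traits, same method: r(PC3, Imp3) = 0.31.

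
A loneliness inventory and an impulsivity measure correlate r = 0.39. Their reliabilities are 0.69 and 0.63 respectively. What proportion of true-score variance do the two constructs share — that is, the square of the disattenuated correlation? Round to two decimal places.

Disattenuated r = 0.39 / √(0.69 × 0.63) = 0.39 / 0.6593 = 0.5915.
Shared true-score variance = 0.5915² = 0.3499 ≈ 0.35.

0.35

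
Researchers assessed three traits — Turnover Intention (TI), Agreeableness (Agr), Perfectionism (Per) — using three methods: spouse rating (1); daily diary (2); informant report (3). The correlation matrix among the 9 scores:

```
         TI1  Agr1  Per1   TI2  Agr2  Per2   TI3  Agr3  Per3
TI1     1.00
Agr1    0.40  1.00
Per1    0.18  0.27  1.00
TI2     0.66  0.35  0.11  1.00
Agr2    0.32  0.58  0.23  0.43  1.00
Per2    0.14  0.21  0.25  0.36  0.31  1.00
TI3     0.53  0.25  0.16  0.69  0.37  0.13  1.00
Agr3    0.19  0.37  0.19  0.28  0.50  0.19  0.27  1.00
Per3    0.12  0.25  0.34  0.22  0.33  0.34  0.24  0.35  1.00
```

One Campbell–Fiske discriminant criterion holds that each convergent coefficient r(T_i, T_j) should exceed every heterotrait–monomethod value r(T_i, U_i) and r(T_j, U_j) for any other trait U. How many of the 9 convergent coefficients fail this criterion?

Checking each validity diagonal entry against its comparison values:
TI (methods 1·2): 0.66 vs {0.40, 0.43, 0.18, 0.36} → pass.
TI (methods 1·3): 0.53 vs {0.40, 0.27, 0.18, 0.24} → pass.
TI (methods 2·3): 0.69 vs {0.43, 0.27, 0.36, 0.24} → pass.
Agr (methods 1·2): 0.58 vs {0.40, 0.43, 0.27, 0.31} → pass.
Agr (methods 1·3): 0.37 vs {0.40, 0.27, 0.27, 0.35} → fail.
Agr (methods 2·3): 0.50 vs {0.43, 0.27, 0.31, 0.35} → pass.
Per (methods 1·2): 0.25 vs {0.18, 0.36, 0.27, 0.31} → fail.
Per (methods 1·3): 0.34 vs {0.18, 0.24, 0.27, 0.35} → fail.
Per (methods 2·3): 0.34 vs {0.36, 0.24, 0.31, 0.35} → fail.
4 of 9 fail.

4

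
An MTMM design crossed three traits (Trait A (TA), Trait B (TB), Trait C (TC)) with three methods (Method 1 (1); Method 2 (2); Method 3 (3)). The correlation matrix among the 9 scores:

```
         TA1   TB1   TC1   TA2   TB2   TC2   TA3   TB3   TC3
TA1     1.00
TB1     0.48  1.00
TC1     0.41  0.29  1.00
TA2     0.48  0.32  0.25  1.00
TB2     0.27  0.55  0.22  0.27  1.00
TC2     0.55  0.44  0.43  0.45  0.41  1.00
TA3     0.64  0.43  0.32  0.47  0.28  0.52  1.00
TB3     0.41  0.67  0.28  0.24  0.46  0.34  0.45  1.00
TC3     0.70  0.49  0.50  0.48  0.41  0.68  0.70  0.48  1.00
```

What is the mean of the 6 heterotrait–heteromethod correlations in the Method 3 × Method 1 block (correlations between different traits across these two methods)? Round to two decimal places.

0.44

HTHM values (method 3 × method 1): 0.43, 0.32, 0.41, 0.28, 0.70, 0.49; mean = 2.63/6 = 0.44.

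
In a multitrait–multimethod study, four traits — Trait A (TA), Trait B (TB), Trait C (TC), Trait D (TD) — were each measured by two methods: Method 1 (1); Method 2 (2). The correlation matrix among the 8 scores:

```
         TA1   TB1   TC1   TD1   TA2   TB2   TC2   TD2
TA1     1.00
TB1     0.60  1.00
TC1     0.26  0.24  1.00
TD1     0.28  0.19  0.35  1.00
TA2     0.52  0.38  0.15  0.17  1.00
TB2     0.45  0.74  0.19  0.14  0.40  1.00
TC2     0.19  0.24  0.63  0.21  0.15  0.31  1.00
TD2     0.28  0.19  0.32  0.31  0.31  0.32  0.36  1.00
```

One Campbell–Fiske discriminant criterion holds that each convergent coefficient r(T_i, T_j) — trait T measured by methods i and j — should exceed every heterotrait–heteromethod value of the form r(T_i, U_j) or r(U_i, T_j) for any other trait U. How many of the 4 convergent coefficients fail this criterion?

Checking each validity diagonal entry against its comparison values:
TA (methods 1·2): 0.52 vs {0.45, 0.38, 0.19, 0.15, 0.28, 0.17} → pass.
TB (methods 1·2): 0.74 vs {0.38, 0.45, 0.24, 0.19, 0.19, 0.14} → pass.
TC (methods 1·2): 0.63 vs {0.15, 0.19, 0.19, 0.24, 0.32, 0.21} → pass.
TD (methods 1·2): 0.31 vs {0.17, 0.28, 0.14, 0.19, 0.21, 0.32} → fail.
1 of 4 fail.

1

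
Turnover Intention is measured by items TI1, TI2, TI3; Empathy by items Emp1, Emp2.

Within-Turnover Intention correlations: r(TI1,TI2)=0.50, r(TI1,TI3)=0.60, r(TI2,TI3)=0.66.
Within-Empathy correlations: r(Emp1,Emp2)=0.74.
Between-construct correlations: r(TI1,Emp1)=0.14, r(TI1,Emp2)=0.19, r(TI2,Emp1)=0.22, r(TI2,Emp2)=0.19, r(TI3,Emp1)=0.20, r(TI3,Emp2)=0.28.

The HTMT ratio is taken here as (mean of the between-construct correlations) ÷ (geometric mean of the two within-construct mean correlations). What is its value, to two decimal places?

0.31

Mean heterotrait r = 1.22/6 = 0.2033.
Mean within-TI = 1.76/3 = 0.5867; mean within-Emp = 0.74/1 = 0.7400.
Geometric mean = √(0.5867 × 0.7400) = 0.6589.
HTMT = 0.2033 / 0.6589 = 0.31.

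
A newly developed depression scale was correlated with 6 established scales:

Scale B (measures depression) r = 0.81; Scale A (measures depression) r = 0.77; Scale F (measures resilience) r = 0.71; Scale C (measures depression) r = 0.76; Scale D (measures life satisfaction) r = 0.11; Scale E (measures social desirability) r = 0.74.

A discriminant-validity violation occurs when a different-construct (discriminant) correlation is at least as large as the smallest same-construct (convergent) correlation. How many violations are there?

0

Convergent (same construct = depression): Scale B, Scale A, Scale C.
Smallest convergent = 0.76. Discriminant values: 0.71, 0.11, 0.74; count ≥ 0.76 → 0.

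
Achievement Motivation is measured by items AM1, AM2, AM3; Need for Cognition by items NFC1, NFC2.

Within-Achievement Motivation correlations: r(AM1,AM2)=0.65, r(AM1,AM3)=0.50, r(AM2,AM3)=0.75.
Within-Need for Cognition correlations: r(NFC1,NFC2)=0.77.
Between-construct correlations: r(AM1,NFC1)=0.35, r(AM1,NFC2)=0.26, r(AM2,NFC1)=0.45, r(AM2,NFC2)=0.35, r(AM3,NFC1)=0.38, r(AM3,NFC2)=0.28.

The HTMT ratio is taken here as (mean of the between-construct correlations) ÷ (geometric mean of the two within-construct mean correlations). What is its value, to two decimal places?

0.49

Mean between = 2.07/6 = 0.3450.
Mean within-AM = 1.90/3 = 0.6333; mean within-NFC = 0.77/1 = 0.7700.
Geometric mean = √(0.6333 × 0.7700) = 0.6983.
HTMT = 0.3450 / 0.6983 = 0.49.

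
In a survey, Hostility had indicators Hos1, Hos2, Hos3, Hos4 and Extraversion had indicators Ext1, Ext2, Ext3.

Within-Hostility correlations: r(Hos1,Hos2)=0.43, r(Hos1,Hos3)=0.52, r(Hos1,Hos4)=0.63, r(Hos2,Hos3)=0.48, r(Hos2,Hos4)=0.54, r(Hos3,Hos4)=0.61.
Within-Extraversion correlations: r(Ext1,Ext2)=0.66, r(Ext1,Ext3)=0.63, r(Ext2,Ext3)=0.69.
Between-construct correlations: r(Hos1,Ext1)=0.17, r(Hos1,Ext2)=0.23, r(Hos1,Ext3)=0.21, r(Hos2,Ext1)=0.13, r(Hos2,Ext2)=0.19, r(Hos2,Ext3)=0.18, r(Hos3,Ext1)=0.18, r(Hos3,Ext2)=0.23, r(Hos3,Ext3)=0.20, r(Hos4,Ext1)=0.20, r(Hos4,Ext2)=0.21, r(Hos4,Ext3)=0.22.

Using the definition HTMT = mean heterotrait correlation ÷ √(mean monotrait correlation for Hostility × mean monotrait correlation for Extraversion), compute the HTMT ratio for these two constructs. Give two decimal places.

Mean between = 2.35/12 = 0.1958.
Mean within-Hos = 3.21/6 = 0.5350; mean within-Ext = 1.98/3 = 0.6600.
Geometric mean = √(0.5350 × 0.6600) = 0.5942.
HTMT = 0.1958 / 0.5942 = 0.33.

0.33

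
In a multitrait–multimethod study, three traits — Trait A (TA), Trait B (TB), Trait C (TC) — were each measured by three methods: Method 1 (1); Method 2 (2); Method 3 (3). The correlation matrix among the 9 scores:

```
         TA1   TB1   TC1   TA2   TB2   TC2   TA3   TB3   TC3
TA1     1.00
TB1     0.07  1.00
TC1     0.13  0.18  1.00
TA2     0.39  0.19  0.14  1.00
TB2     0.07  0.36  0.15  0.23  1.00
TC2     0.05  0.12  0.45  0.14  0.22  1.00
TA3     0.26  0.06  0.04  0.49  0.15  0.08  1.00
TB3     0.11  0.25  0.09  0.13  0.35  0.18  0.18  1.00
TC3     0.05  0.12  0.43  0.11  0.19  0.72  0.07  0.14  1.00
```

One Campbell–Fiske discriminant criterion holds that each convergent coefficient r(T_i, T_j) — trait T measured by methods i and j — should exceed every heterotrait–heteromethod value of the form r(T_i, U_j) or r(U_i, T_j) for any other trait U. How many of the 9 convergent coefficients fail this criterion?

Convergent coefficients and their comparison sets:
TA (methods 1·2): 0.39 vs {0.07, 0.19, 0.05, 0.14} → pass.
TA (methods 1·3): 0.26 vs {0.11, 0.06, 0.05, 0.04} → pass.
TA (methods 2·3): 0.49 vs {0.13, 0.15, 0.11, 0.08} → pass.
TB (methods 1·2): 0.36 vs {0.19, 0.07, 0.12, 0.15} → pass.
TB (methods 1·3): 0.25 vs {0.06, 0.11, 0.12, 0.09} → pass.
TB (methods 2·3): 0.35 vs {0.15, 0.13, 0.19, 0.18} → pass.
TC (methods 1·2): 0.45 vs {0.14, 0.05, 0.15, 0.12} → pass.
TC (methods 1·3): 0.43 vs {0.04, 0.05, 0.09, 0.12} → pass.
TC (methods 2·3): 0.72 vs {0.08, 0.11, 0.18, 0.19} → pass.
0 of 9 fail.

0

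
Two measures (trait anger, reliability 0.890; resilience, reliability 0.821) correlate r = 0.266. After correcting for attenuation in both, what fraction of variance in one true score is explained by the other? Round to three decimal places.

0.097

Disattenuated r = 0.266 / √(0.890 × 0.821) = 0.266 / 0.8548 = 0.3112.
Shared true-score variance = 0.3112² = 0.0968 ≈ 0.097.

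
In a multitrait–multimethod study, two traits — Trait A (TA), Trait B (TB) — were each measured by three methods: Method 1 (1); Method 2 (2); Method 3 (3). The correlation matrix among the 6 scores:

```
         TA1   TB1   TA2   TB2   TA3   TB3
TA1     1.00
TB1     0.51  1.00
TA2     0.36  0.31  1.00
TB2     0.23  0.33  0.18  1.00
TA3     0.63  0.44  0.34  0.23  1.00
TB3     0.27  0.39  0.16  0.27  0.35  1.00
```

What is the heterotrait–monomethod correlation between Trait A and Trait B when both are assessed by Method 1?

Different traits, same method: r(TA1, TB1) = 0.51.

0.51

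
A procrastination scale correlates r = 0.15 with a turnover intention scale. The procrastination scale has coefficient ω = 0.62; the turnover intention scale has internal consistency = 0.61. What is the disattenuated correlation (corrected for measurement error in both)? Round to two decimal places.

0.24

r_true = r_obs / √(r_xx · r_yy) = 0.15 / √(0.62 × 0.61) = 0.15 / √0.3782 = 0.15 / 0.6150 ≈ 0.24.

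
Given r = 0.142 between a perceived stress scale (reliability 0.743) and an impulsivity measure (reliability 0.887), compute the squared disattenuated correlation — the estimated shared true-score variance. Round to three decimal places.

0.031

Disattenuated r = 0.142 / √(0.743 × 0.887) = 0.142 / 0.8118 = 0.1749.
Shared true-score variance = 0.1749² = 0.0306 ≈ 0.031.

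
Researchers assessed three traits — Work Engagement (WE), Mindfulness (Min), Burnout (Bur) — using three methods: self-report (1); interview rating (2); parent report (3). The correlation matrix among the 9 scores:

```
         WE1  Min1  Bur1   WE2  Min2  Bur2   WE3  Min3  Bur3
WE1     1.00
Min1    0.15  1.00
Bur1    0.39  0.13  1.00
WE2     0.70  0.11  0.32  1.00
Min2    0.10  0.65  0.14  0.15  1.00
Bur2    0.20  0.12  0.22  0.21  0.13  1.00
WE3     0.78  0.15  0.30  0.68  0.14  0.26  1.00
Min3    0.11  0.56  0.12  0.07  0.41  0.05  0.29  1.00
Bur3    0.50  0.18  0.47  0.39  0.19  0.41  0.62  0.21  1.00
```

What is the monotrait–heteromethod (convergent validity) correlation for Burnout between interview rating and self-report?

0.22

Same trait (Bur), different methods: r(Bur2, Bur1) = 0.22.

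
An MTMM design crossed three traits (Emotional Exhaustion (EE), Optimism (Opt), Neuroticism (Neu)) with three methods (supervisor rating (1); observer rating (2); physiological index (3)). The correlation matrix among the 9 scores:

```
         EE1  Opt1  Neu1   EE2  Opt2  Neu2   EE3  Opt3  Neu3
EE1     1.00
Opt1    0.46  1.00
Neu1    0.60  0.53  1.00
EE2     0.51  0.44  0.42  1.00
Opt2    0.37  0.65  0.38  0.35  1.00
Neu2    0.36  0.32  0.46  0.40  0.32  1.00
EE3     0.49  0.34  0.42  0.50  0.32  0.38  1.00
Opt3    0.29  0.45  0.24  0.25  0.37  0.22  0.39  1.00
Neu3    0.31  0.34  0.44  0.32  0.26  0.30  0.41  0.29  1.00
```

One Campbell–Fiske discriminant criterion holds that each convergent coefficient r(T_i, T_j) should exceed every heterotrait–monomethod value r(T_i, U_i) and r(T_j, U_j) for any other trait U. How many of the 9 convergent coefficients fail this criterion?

7

Convergent coefficients and their comparison sets:
EE (methods 1·2): 0.51 vs {0.46, 0.35, 0.60, 0.40} → fail.
EE (methods 1·3): 0.49 vs {0.46, 0.39, 0.60, 0.41} → fail.
EE (methods 2·3): 0.50 vs {0.35, 0.39, 0.40, 0.41} → pass.
Opt (methods 1·2): 0.65 vs {0.46, 0.35, 0.53, 0.32} → pass.
Opt (methods 1·3): 0.45 vs {0.46, 0.39, 0.53, 0.29} → fail.
Opt (methods 2·3): 0.37 vs {0.35, 0.39, 0.32, 0.29} → fail.
Neu (methods 1·2): 0.46 vs {0.60, 0.40, 0.53, 0.32} → fail.
Neu (methods 1·3): 0.44 vs {0.60, 0.41, 0.53, 0.29} → fail.
Neu (methods 2·3): 0.30 vs {0.40, 0.41, 0.32, 0.29} → fail.
7 of 9 fail.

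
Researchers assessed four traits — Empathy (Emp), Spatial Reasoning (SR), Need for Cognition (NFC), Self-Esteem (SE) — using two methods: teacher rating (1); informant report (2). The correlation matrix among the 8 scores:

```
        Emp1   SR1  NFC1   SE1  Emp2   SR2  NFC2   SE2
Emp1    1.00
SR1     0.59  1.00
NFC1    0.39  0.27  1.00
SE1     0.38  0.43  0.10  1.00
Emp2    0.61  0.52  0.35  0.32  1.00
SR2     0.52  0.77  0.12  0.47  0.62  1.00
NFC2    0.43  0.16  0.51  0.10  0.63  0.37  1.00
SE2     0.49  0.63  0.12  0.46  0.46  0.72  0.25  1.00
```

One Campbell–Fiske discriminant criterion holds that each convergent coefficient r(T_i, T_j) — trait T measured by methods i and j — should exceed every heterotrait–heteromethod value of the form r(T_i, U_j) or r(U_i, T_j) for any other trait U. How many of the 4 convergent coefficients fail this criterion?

1

Each convergent coefficient versus the relevant comparison correlations:
Emp (methods 1·2): 0.61 vs {0.52, 0.52, 0.43, 0.35, 0.49, 0.32} → pass.
SR (methods 1·2): 0.77 vs {0.52, 0.52, 0.16, 0.12, 0.63, 0.47} → pass.
NFC (methods 1·2): 0.51 vs {0.35, 0.43, 0.12, 0.16, 0.12, 0.10} → pass.
SE (methods 1·2): 0.46 vs {0.32, 0.49, 0.47, 0.63, 0.10, 0.12} → fail.
1 of 4 fail.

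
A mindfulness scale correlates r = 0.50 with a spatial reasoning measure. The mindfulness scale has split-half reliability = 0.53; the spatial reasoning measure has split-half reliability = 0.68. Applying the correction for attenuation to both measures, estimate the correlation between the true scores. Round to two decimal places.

r_true = r_obs / √(r_xx · r_yy) = 0.50 / √(0.53 × 0.68) = 0.50 / √0.3604 = 0.50 / 0.6003 ≈ 0.83.

0.83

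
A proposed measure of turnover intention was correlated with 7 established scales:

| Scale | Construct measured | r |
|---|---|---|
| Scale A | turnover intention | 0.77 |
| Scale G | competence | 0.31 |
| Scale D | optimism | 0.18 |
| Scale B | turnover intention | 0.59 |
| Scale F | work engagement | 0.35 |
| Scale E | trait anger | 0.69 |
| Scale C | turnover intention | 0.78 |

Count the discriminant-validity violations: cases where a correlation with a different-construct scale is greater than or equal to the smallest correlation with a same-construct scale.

Convergent (same construct = turnover intention): Scale A, Scale B, Scale C.
Smallest convergent = 0.59. Discriminant values: 0.31, 0.18, 0.35, 0.69; count ≥ 0.59 → 1.

1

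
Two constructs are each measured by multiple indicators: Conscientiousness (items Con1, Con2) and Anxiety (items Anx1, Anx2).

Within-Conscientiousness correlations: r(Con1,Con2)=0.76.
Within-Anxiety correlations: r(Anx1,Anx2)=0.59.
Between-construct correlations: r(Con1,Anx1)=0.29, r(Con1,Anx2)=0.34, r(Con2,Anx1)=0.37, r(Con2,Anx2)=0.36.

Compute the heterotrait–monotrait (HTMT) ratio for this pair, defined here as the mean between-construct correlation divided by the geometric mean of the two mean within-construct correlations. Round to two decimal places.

0.51

Mean heterotrait r = 1.36/4 = 0.3400.
Mean within-Con = 0.76/1 = 0.7600; mean within-Anx = 0.59/1 = 0.5900.
Geometric mean = √(0.7600 × 0.5900) = 0.6696.
HTMT = 0.3400 / 0.6696 = 0.51.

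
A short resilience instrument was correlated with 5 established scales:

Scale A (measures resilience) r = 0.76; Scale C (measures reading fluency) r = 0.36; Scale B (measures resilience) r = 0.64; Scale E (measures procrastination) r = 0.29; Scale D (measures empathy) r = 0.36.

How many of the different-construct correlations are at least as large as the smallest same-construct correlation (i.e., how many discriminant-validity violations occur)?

Convergent (same construct = resilience): Scale A, Scale B.
Smallest convergent = 0.64. Discriminant values: 0.36, 0.29, 0.36; count ≥ 0.64 → 0.

0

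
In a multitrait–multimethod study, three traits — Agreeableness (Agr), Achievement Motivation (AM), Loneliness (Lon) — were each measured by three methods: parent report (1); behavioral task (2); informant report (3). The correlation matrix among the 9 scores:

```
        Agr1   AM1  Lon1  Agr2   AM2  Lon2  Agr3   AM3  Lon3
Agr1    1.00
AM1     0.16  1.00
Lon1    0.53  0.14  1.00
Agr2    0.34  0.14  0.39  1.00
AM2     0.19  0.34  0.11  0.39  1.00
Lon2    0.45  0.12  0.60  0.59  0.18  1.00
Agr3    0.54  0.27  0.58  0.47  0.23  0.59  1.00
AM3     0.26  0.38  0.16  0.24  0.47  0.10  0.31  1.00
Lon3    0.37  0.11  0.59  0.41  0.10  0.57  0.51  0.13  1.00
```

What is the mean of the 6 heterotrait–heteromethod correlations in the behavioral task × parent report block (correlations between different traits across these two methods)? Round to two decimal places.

0.23

HTHM values (method 2 × method 1): 0.14, 0.39, 0.19, 0.11, 0.45, 0.12; mean = 1.40/6 = 0.23.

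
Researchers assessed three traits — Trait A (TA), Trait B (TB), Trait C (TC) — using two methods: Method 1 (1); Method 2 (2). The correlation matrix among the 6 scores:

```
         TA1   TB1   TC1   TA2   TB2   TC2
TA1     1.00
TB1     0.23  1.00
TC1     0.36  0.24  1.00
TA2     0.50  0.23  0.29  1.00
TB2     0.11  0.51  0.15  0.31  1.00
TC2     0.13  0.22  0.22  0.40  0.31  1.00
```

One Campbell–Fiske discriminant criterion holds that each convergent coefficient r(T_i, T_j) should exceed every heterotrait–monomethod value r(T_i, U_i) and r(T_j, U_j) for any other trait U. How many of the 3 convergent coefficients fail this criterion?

1

Each convergent coefficient versus the relevant comparison correlations:
TA (methods 1·2): 0.50 vs {0.23, 0.31, 0.36, 0.40} → pass.
TB (methods 1·2): 0.51 vs {0.23, 0.31, 0.24, 0.31} → pass.
TC (methods 1·2): 0.22 vs {0.36, 0.40, 0.24, 0.31} → fail.
1 of 3 fail.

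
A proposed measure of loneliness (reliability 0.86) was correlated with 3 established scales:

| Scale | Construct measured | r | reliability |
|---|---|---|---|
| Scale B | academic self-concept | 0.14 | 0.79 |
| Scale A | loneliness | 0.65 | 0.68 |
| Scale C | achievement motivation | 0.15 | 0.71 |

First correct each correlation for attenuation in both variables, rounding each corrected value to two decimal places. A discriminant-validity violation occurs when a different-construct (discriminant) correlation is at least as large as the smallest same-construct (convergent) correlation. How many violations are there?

0

Disattenuated r (r / √(r_scale · r_new)):
  Scale B (disc): 0.14 / √(0.79·0.86) = 0.17
  Scale A (conv): 0.65 / √(0.68·0.86) = 0.85
  Scale C (disc): 0.15 / √(0.71·0.86) = 0.19
Smallest convergent = 0.85. Discriminant values: 0.17, 0.19; count ≥ 0.85 → 0.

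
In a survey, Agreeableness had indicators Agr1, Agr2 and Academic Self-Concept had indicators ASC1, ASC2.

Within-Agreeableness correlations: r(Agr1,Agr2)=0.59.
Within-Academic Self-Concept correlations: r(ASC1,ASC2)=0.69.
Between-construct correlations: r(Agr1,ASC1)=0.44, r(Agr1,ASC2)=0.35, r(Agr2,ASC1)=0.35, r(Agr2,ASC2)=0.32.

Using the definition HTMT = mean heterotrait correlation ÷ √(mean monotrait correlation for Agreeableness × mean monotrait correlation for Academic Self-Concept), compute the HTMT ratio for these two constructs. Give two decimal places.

0.57

Mean between = 1.46/4 = 0.3650.
Mean within-Agr = 0.59/1 = 0.5900; mean within-ASC = 0.69/1 = 0.6900.
Geometric mean = √(0.5900 × 0.6900) = 0.6380.
HTMT = 0.3650 / 0.6380 = 0.57.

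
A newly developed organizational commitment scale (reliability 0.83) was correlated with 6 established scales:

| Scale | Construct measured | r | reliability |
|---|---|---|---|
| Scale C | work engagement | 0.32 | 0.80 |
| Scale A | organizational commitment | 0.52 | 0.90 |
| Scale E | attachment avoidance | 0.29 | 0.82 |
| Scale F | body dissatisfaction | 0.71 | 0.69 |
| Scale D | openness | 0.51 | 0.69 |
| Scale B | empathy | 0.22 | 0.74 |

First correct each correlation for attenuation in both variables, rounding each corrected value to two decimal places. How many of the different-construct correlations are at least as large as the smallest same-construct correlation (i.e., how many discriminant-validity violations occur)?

2

Disattenuated r (r / √(r_scale · r_new)):
  Scale C (disc): 0.32 / √(0.80·0.83) = 0.39
  Scale A (conv): 0.52 / √(0.90·0.83) = 0.60
  Scale E (disc): 0.29 / √(0.82·0.83) = 0.35
  Scale F (disc): 0.71 / √(0.69·0.83) = 0.94
  Scale D (disc): 0.51 / √(0.69·0.83) = 0.67
  Scale B (disc): 0.22 / √(0.74·0.83) = 0.28
Smallest convergent = 0.60. Discriminant values: 0.39, 0.35, 0.94, 0.67, 0.28; count ≥ 0.60 → 2.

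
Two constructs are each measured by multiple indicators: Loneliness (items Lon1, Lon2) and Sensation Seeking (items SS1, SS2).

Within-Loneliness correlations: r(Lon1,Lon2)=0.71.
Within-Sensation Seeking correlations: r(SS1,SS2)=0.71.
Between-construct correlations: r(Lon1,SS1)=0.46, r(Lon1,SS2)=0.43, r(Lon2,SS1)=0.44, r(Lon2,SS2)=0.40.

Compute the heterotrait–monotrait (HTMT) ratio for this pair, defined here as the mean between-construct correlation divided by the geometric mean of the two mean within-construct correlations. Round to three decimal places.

Mean heterotrait r = 1.73/4 = 0.4325.
Mean within-Lon = 0.71/1 = 0.7100; mean within-SS = 0.71/1 = 0.7100.
Geometric mean = √(0.7100 × 0.7100) = 0.7100.
HTMT = 0.4325 / 0.7100 = 0.609.

0.609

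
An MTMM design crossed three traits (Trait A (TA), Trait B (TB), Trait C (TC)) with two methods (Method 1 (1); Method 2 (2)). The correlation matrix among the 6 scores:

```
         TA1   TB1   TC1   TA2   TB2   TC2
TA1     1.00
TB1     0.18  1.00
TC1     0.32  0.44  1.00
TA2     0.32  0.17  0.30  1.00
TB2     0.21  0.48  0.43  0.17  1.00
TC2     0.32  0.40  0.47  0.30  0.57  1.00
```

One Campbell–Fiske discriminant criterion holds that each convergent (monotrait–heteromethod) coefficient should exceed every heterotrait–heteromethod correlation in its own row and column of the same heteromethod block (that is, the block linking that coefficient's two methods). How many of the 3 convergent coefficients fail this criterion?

1

Convergent coefficients and their comparison sets:
TA (methods 1·2): 0.32 vs {0.21, 0.17, 0.32, 0.30} → fail.
TB (methods 1·2): 0.48 vs {0.17, 0.21, 0.40, 0.43} → pass.
TC (methods 1·2): 0.47 vs {0.30, 0.32, 0.43, 0.40} → pass.
1 of 3 fail.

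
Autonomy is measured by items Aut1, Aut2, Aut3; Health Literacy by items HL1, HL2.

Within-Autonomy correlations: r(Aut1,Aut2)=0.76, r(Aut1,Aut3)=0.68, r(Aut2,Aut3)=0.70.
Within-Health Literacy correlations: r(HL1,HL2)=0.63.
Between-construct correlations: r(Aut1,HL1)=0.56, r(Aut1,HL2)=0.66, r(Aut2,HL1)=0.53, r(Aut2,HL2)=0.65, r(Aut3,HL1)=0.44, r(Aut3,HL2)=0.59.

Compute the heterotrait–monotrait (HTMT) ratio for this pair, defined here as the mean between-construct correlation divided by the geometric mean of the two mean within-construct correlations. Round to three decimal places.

0.853

Mean heterotrait r = 3.43/6 = 0.5717.
Mean within-Aut = 2.14/3 = 0.7133; mean within-HL = 0.63/1 = 0.6300.
Geometric mean = √(0.7133 × 0.6300) = 0.6704.
HTMT = 0.5717 / 0.6704 = 0.853.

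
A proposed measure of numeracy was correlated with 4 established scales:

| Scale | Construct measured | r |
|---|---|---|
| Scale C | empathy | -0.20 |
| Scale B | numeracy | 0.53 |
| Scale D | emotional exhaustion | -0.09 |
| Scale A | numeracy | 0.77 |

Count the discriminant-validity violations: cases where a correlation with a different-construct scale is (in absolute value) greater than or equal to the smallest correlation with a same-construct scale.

Convergent (same construct = numeracy): Scale B, Scale A.
Smallest convergent = 0.53. Discriminant |r|: 0.20, 0.09; count ≥ 0.53 → 0.

0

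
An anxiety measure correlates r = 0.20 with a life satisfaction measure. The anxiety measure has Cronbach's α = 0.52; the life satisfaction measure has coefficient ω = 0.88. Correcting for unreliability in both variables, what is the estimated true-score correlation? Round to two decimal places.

r_true = r_obs / √(r_xx · r_yy) = 0.20 / √(0.52 × 0.88) = 0.20 / √0.4576 = 0.20 / 0.6765 ≈ 0.30.

0.30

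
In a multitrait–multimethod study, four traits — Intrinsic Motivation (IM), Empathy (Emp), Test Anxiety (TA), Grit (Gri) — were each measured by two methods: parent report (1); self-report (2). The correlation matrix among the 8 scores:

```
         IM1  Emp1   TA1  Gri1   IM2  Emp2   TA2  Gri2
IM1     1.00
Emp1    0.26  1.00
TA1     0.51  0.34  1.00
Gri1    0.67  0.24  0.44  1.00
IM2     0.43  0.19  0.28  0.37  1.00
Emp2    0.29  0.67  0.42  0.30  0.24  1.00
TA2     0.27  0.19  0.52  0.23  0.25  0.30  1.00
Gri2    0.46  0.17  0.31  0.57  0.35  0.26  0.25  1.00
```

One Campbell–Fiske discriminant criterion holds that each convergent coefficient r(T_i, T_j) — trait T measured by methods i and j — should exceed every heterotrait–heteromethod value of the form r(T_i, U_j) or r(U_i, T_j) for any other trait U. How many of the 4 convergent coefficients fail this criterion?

Checking each validity diagonal entry against its comparison values:
IM (methods 1·2): 0.43 vs {0.29, 0.19, 0.27, 0.28, 0.46, 0.37} → fail.
Emp (methods 1·2): 0.67 vs {0.19, 0.29, 0.19, 0.42, 0.17, 0.30} → pass.
TA (methods 1·2): 0.52 vs {0.28, 0.27, 0.42, 0.19, 0.31, 0.23} → pass.
Gri (methods 1·2): 0.57 vs {0.37, 0.46, 0.30, 0.17, 0.23, 0.31} → pass.
1 of 4 fail.

1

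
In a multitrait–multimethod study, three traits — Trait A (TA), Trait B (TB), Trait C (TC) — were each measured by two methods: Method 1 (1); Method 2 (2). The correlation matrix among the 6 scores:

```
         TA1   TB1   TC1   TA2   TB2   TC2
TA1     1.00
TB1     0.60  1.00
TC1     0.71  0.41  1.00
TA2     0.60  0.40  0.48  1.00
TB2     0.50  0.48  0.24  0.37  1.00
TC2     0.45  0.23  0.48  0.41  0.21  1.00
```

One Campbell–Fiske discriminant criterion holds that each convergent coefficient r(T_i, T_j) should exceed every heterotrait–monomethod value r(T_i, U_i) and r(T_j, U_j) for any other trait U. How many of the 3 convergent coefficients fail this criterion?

3

Checking each validity diagonal entry against its comparison values:
TA (methods 1·2): 0.60 vs {0.60, 0.37, 0.71, 0.41} → fail.
TB (methods 1·2): 0.48 vs {0.60, 0.37, 0.41, 0.21} → fail.
TC (methods 1·2): 0.48 vs {0.71, 0.41, 0.41, 0.21} → fail.
3 of 3 fail.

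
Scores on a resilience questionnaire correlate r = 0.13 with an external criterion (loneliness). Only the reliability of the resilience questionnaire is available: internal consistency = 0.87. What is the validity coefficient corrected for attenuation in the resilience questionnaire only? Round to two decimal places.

0.14

Single correction: r_c = r_obs / √r_xx = 0.13 / √0.87 = 0.13 / 0.9327 ≈ 0.14.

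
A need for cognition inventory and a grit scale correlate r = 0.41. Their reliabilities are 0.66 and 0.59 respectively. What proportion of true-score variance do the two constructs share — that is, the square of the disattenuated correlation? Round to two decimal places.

Disattenuated r = 0.41 / √(0.66 × 0.59) = 0.41 / 0.6240 = 0.6571.
Shared true-score variance = 0.6571² = 0.4318 ≈ 0.43.

0.43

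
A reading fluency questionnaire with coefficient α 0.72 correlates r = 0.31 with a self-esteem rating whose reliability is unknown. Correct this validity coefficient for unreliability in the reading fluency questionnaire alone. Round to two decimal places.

Single correction: r_c = r_obs / √r_xx = 0.31 / √0.72 = 0.31 / 0.8485 ≈ 0.37.

0.37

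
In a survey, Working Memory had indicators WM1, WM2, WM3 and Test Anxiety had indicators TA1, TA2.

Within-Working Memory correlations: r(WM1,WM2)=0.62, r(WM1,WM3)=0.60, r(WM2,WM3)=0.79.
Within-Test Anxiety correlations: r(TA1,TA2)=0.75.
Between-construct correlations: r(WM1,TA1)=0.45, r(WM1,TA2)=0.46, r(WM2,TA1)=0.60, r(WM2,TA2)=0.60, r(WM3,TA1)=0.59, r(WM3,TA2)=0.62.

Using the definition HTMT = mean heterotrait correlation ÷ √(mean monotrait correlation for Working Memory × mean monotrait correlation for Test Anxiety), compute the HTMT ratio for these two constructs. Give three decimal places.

Between-construct mean = 3.32/6 = 0.5533.
Mean within-WM = 2.01/3 = 0.6700; mean within-TA = 0.75/1 = 0.7500.
Geometric mean = √(0.6700 × 0.7500) = 0.7089.
HTMT = 0.5533 / 0.7089 = 0.781.

0.781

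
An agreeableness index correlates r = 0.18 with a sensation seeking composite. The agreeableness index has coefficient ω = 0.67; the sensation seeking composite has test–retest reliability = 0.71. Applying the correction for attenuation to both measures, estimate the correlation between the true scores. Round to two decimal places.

r_true = r_obs / √(r_xx · r_yy) = 0.18 / √(0.67 × 0.71) = 0.18 / √0.4757 = 0.18 / 0.6897 ≈ 0.26.

0.26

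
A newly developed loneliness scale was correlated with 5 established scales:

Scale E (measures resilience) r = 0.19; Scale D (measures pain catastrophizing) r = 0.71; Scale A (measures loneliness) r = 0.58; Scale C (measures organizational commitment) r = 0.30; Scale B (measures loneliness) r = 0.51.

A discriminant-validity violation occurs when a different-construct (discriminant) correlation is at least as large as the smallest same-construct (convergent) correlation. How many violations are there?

1

Convergent (same construct = loneliness): Scale A, Scale B.
Smallest convergent = 0.51. Discriminant values: 0.19, 0.71, 0.30; count ≥ 0.51 → 1.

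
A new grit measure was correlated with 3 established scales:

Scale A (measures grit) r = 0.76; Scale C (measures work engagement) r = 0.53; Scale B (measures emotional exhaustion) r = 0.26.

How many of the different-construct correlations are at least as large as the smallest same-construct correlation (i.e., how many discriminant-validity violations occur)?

0

Convergent (same construct = grit): Scale A.
Smallest convergent = 0.76. Discriminant values: 0.53, 0.26; count ≥ 0.76 → 0.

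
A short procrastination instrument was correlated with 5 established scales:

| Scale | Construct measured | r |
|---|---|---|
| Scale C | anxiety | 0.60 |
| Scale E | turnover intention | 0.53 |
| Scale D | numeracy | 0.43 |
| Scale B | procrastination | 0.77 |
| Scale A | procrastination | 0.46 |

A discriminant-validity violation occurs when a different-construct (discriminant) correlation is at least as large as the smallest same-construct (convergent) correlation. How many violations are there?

Convergent (same construct = procrastination): Scale B, Scale A.
Smallest convergent = 0.46. Discriminant values: 0.60, 0.53, 0.43; count ≥ 0.46 → 2.

2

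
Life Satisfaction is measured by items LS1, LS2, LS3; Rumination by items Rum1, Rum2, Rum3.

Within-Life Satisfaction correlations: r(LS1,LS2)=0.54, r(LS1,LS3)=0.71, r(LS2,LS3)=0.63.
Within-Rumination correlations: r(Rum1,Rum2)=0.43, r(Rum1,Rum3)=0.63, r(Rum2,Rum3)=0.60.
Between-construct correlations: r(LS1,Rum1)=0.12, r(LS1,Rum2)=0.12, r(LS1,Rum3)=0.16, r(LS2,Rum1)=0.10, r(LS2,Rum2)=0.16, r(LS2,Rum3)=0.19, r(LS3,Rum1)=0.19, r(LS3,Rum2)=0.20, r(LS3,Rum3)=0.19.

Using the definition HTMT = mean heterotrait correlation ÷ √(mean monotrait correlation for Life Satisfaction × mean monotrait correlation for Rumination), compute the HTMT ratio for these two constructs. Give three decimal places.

Mean between = 1.43/9 = 0.1589.
Mean within-LS = 1.88/3 = 0.6267; mean within-Rum = 1.66/3 = 0.5533.
Geometric mean = √(0.6267 × 0.5533) = 0.5889.
HTMT = 0.1589 / 0.5889 = 0.270.

0.270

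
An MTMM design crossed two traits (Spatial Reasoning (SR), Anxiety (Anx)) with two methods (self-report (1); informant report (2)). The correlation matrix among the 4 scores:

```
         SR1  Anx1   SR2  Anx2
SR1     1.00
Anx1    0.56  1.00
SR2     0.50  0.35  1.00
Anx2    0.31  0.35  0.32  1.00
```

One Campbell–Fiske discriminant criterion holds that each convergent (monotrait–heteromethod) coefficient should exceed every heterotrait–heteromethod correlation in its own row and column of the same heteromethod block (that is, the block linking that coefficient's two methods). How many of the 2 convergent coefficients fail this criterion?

Convergent coefficients and their comparison sets:
SR (methods 1·2): 0.50 vs {0.31, 0.35} → pass.
Anx (methods 1·2): 0.35 vs {0.35, 0.31} → fail.
1 of 2 fail.

1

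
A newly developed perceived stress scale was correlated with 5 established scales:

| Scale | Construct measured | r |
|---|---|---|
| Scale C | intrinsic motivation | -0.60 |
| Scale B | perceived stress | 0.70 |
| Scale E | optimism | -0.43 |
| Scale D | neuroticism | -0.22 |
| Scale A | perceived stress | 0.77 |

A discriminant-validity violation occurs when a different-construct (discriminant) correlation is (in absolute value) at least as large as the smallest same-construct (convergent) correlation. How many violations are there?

Convergent (same construct = perceived stress): Scale B, Scale A.
Smallest convergent = 0.70. Discriminant |r|: 0.60, 0.43, 0.22; count ≥ 0.70 → 0.

0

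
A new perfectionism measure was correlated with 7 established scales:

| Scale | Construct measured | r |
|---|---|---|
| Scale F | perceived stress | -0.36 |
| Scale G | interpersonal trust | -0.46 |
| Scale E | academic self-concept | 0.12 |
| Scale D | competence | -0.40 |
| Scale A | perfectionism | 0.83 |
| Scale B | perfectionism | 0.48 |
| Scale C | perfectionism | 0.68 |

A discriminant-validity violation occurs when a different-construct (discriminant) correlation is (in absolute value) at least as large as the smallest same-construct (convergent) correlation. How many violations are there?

Convergent (same construct = perfectionism): Scale A, Scale B, Scale C.
Smallest convergent = 0.48. Discriminant |r|: 0.36, 0.46, 0.12, 0.40; count ≥ 0.48 → 0.

0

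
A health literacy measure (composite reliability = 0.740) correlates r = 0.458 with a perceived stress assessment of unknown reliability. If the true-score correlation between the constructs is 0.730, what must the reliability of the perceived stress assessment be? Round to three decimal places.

r_true = r_obs / √(r_xx · r_yy) ⇒ 0.730 = 0.458 / √(0.740 · r_yy).
√(0.740 · r_yy) = 0.458 / 0.730 = 0.6274; 0.740 · r_yy = 0.3936; r_yy = 0.3936 / 0.740 ≈ 0.532.

0.532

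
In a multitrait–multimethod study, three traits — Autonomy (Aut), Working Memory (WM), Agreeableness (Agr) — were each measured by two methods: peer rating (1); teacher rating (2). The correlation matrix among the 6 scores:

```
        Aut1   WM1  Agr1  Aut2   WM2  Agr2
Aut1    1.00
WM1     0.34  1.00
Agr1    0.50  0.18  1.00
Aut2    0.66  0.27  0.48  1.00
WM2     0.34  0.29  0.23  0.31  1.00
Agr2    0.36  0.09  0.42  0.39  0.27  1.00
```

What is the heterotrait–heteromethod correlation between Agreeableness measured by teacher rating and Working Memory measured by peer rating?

0.09

Different traits and methods: r(Agr2, WM1) = 0.09.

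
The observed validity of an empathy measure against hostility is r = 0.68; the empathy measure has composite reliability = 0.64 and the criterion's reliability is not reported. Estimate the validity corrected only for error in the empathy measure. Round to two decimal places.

Single correction: r_c = r_obs / √r_xx = 0.68 / √0.64 = 0.68 / 0.8000 ≈ 0.85.

0.85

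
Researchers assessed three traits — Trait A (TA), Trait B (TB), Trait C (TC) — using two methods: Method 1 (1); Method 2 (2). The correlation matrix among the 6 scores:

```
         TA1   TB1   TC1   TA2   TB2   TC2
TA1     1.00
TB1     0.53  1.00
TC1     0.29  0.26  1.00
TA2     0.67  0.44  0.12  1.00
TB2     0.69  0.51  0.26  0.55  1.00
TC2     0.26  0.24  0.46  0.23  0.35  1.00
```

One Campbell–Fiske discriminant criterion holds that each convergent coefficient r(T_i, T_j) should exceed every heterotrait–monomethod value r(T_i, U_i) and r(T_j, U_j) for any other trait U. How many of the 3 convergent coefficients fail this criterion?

Convergent coefficients and their comparison sets:
TA (methods 1·2): 0.67 vs {0.53, 0.55, 0.29, 0.23} → pass.
TB (methods 1·2): 0.51 vs {0.53, 0.55, 0.26, 0.35} → fail.
TC (methods 1·2): 0.46 vs {0.29, 0.23, 0.26, 0.35} → pass.
1 of 3 fail.

1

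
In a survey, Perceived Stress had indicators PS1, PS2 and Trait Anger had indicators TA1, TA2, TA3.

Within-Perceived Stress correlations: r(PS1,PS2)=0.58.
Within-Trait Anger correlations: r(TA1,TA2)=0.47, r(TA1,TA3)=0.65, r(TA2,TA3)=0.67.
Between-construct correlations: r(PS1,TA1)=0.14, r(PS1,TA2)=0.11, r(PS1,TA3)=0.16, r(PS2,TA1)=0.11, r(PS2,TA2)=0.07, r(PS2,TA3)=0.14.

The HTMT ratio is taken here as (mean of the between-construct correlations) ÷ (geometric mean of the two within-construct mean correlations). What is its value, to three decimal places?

Mean heterotrait r = 0.73/6 = 0.1217.
Mean within-PS = 0.58/1 = 0.5800; mean within-TA = 1.79/3 = 0.5967.
Geometric mean = √(0.5800 × 0.5967) = 0.5883.
HTMT = 0.1217 / 0.5883 = 0.207.

0.207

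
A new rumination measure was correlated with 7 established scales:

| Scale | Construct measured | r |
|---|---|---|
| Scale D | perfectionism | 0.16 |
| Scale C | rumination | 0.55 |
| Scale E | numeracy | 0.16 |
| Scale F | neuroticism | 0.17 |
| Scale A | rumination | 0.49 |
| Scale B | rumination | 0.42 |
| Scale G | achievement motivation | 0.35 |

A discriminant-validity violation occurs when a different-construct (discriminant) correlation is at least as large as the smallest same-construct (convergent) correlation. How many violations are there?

Convergent (same construct = rumination): Scale C, Scale A, Scale B.
Smallest convergent = 0.42. Discriminant values: 0.16, 0.16, 0.17, 0.35; count ≥ 0.42 → 0.

0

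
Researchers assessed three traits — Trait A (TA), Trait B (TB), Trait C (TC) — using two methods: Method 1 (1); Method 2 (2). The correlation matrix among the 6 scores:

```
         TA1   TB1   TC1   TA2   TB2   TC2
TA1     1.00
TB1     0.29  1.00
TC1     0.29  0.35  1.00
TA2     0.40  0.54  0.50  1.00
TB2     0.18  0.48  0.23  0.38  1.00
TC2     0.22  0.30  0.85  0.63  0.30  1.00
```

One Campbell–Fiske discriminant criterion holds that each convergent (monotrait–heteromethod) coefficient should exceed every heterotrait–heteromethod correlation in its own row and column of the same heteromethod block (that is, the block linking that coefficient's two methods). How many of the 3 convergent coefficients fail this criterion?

Convergent coefficients and their comparison sets:
TA (methods 1·2): 0.40 vs {0.18, 0.54, 0.22, 0.50} → fail.
TB (methods 1·2): 0.48 vs {0.54, 0.18, 0.30, 0.23} → fail.
TC (methods 1·2): 0.85 vs {0.50, 0.22, 0.23, 0.30} → pass.
2 of 3 fail.

2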